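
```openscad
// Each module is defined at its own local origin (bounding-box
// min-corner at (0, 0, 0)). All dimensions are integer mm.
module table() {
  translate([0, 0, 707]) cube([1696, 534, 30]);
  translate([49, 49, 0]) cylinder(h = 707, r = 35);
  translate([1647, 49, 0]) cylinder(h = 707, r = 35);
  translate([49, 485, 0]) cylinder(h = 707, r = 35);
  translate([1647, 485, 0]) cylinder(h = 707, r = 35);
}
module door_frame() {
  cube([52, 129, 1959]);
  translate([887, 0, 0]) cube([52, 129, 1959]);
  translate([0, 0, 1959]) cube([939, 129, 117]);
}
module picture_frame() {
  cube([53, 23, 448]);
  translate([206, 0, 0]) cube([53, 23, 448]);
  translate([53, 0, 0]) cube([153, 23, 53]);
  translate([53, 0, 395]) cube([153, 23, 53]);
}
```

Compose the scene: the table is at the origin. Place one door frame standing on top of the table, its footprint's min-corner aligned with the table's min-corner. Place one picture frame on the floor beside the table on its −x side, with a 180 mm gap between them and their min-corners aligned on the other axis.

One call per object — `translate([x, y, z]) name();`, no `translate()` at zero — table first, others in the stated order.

table();
translate([0, 0, 737]) door_frame();
translate([-439, 0, 0]) picture_frame();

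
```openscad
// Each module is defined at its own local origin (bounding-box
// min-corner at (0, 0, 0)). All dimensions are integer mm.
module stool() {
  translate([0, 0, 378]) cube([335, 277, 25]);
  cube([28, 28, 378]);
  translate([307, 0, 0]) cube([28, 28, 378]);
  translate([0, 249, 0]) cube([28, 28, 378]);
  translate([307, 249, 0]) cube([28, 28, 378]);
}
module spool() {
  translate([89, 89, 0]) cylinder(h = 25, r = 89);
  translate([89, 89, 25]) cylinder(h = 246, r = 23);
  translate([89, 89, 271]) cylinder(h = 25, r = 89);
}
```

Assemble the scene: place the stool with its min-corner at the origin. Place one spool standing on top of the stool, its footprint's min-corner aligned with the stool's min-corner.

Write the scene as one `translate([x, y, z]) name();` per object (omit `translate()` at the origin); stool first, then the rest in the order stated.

stool();
translate([0, 0, 403]) spool();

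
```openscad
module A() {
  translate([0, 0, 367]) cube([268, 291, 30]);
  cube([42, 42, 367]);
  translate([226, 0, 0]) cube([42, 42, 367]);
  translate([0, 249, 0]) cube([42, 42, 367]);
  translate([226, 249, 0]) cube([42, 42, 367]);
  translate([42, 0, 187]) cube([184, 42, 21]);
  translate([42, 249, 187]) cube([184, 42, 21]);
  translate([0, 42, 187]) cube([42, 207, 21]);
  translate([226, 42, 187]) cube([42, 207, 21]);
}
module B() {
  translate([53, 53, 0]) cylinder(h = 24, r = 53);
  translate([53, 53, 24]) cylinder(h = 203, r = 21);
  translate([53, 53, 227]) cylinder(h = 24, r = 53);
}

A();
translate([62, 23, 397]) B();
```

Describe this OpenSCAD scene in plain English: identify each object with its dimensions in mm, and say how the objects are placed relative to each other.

A is a four-legged stool. The seat is 268×291 mm, 30 mm thick, top at z = 397 mm. It stands on four square legs, each 42×42 mm in cross-section, from z = 0 to the seat underside, each flush with a corner of the seat. Four stretchers, 42 mm wide and 21 mm tall, connect adjacent legs with their undersides at z = 187 mm, each running between the inner faces of the legs it joins and aligned with the legs' outer faces on the other axis.

B is a spool: two coaxial disc flanges of radius 53 mm and thickness 24 mm, joined by a core cylinder of radius 21 mm and height 203 mm. The lower flange rests on z = 0 and the three cylinders share a vertical axis.

The spool is on top of the stool.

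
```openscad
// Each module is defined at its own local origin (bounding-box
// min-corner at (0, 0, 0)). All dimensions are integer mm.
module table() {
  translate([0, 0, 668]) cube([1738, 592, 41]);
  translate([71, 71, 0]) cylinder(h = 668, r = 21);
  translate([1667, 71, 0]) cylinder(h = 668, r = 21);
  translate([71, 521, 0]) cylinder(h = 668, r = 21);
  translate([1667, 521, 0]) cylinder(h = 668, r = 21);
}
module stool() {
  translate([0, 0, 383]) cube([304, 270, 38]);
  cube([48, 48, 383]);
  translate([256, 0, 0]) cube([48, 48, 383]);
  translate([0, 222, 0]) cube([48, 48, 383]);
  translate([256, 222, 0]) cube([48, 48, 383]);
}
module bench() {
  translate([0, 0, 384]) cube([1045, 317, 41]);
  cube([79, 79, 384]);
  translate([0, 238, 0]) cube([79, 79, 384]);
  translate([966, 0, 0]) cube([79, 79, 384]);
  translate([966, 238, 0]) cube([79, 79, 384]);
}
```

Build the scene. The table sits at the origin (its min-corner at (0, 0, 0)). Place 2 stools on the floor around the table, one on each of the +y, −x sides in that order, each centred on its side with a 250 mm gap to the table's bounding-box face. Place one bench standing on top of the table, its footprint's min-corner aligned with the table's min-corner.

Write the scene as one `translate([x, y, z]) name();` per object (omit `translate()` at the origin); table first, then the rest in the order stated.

table();
translate([717, 842, 0]) stool();
translate([-554, 161, 0]) stool();
translate([0, 0, 709]) bench();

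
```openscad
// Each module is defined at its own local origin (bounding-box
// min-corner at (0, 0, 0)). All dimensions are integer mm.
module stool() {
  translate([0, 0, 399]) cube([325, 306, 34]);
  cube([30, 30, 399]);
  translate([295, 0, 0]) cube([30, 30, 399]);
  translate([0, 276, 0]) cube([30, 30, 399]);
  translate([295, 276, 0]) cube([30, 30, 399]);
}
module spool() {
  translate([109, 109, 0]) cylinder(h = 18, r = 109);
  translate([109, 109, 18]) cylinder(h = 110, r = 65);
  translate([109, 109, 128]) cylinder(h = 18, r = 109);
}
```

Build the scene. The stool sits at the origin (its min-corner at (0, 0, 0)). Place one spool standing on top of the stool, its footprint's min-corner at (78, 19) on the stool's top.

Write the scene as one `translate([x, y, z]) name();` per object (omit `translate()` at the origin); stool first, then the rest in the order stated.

stool();
translate([78, 19, 433]) spool();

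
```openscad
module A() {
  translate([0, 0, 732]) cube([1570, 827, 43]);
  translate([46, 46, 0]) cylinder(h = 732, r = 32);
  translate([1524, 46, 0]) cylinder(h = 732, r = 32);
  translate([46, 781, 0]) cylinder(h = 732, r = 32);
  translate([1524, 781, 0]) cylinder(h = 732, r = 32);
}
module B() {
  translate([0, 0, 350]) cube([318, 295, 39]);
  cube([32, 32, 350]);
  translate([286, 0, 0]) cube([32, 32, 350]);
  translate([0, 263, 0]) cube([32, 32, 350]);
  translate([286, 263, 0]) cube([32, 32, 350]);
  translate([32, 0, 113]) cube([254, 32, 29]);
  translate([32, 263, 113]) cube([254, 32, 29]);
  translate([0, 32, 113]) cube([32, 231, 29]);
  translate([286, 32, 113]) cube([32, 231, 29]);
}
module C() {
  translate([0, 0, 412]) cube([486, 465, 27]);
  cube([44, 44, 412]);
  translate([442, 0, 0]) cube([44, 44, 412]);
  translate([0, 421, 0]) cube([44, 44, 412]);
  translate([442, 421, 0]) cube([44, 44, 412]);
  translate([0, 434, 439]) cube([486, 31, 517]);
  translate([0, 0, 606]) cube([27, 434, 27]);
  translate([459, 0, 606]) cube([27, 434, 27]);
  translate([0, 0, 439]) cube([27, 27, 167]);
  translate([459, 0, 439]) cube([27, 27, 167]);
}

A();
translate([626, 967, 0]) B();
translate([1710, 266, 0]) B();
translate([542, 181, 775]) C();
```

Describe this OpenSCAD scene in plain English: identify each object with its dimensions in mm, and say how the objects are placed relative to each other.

A is a rectangular dining table. The top is 1570×827×43 mm with its upper surface at z = 775 mm. It stands on four round legs of 64 mm diameter, each leg's bounding box inset 14 mm from the nearest pair of top edges, running from the floor to the underside of the top.

B is a simple wooden stool: a rectangular seat 318 mm (x) by 295 mm (y), 39 mm thick, top face at z = 389 mm, on four square legs, each 32×32 mm in cross-section. The legs rest on z = 0, each flush with a corner of the seat. Four stretchers, 32 mm wide and 29 mm tall, connect adjacent legs with their undersides at z = 113 mm, each running between the inner faces of the legs it joins and aligned with the legs' outer faces on the other axis.

C is a chair: 486×465 mm seat, 27 mm thick, top at z = 439 mm, on four 44 mm square corner legs flush with the seat edges. A 31 mm thick backrest slab spans the full seat width, extending 517 mm above the seat top, its back face flush with the seat's +y edge. Two armrests of 27×27 mm section run along each side from the seat's front edge to the front of the backrest, top faces 194 mm above the seat top and outer faces flush with the seat's x-edges; a 27×27 mm post under the front of each armrest stands on the seat at the front corner.

Two stools sit around the table at the +y, +x sides. The chair is on top of the table, centred.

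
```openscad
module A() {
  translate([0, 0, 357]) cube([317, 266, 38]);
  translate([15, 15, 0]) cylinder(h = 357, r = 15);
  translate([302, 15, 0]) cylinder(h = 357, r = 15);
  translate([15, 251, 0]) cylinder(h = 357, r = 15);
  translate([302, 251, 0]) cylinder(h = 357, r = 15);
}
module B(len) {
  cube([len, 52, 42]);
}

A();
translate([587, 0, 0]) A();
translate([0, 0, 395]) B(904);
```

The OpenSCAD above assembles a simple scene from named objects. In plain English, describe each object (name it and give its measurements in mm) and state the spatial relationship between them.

A is a four-legged stool. The seat is a 317×266×38 mm slab whose top surface is at z = 395 mm; four round legs, each 30 mm in diameter, run from the floor (z = 0) to the underside of the seat, each leg's axis is inset half a diameter from the nearest pair of seat edges (so the leg's bounding box is flush with the corner).

B is a rectangular beam 904 mm long (x), 52 mm deep (y), 42 mm thick (z).

The beam spans the tops of two stools placed 270 mm apart, resting at z = 395 mm.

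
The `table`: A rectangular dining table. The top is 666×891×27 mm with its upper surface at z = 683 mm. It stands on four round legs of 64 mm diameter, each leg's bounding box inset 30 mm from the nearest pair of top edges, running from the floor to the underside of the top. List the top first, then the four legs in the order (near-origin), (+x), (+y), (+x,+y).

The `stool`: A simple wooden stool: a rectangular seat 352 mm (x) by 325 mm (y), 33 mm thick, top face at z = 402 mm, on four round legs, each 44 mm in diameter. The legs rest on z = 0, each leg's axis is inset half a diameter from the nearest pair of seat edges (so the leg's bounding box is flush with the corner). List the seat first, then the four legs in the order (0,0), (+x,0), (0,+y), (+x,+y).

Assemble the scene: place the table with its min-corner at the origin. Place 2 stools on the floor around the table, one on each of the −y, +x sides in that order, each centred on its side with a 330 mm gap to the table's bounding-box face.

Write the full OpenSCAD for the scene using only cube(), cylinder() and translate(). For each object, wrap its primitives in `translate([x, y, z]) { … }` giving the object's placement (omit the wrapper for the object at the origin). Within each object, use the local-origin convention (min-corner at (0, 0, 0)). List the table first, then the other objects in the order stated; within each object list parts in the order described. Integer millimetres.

translate([0, 0, 656]) cube([666, 891, 27]);
translate([62, 62, 0]) cylinder(h = 656, r = 32);
translate([604, 62, 0]) cylinder(h = 656, r = 32);
translate([62, 829, 0]) cylinder(h = 656, r = 32);
translate([604, 829, 0]) cylinder(h = 656, r = 32);
translate([157, -655, 0]) {
  translate([0, 0, 369]) cube([352, 325, 33]);
  translate([22, 22, 0]) cylinder(h = 369, r = 22);
  translate([330, 22, 0]) cylinder(h = 369, r = 22);
  translate([22, 303, 0]) cylinder(h = 369, r = 22);
  translate([330, 303, 0]) cylinder(h = 369, r = 22);
}
translate([996, 283, 0]) {
  translate([0, 0, 369]) cube([352, 325, 33]);
  translate([22, 22, 0]) cylinder(h = 369, r = 22);
  translate([330, 22, 0]) cylinder(h = 369, r = 22);
  translate([22, 303, 0]) cylinder(h = 369, r = 22);
  translate([330, 303, 0]) cylinder(h = 369, r = 22);
}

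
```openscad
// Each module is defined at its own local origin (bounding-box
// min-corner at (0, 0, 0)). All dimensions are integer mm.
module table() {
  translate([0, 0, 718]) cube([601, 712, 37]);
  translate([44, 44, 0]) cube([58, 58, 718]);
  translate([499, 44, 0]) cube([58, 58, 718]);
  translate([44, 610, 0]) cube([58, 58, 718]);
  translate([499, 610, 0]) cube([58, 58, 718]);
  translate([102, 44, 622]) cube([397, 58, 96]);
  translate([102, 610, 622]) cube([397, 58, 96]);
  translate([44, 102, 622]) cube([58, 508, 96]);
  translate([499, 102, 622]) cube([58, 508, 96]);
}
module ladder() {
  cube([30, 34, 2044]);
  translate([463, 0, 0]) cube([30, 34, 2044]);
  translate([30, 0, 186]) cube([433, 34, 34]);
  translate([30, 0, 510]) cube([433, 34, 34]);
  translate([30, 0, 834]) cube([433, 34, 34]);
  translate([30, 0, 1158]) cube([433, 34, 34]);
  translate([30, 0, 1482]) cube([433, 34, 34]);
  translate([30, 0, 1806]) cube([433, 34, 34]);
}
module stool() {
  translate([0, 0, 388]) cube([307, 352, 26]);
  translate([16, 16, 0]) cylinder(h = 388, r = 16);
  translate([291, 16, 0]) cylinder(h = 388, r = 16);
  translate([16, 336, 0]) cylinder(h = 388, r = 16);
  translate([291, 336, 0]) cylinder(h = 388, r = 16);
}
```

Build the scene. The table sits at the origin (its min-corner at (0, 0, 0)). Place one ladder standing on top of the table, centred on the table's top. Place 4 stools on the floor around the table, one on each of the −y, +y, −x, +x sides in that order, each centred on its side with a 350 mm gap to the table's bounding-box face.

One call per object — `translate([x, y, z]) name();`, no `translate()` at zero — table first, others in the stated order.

table();
translate([54, 339, 755]) ladder();
translate([147, -702, 0]) stool();
translate([147, 1062, 0]) stool();
translate([-657, 180, 0]) stool();
translate([951, 180, 0]) stool();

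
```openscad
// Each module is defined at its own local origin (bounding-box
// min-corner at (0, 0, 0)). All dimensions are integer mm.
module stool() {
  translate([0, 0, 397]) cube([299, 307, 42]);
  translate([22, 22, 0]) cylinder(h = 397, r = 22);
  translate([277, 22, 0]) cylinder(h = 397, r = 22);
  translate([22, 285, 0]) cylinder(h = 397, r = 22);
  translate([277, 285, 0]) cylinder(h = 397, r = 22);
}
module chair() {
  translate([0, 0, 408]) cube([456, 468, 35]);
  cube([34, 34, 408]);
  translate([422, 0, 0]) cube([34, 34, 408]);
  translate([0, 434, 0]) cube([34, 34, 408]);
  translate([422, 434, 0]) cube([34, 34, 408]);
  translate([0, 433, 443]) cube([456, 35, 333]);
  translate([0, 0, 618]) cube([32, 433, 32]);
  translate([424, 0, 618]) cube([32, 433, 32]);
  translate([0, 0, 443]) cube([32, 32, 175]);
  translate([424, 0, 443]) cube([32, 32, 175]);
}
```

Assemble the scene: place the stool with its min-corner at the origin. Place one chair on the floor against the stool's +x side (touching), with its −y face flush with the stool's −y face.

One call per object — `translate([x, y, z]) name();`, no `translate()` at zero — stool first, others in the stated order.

stool();
translate([299, 0, 0]) chair();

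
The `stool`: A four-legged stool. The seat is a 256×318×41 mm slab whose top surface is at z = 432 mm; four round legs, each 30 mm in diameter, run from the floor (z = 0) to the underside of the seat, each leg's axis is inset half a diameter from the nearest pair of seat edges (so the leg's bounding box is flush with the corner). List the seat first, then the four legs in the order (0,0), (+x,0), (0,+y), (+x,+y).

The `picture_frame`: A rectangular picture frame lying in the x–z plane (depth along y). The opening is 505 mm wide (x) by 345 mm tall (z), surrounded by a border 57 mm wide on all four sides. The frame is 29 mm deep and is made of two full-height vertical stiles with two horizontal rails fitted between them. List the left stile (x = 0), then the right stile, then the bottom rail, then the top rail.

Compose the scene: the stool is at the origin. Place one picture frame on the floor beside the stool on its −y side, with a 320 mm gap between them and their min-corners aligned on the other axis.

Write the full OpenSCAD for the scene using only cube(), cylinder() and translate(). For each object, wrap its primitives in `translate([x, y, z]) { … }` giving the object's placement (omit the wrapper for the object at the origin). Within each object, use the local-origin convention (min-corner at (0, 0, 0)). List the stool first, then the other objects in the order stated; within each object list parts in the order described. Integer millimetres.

translate([0, 0, 391]) cube([256, 318, 41]);
translate([15, 15, 0]) cylinder(h = 391, r = 15);
translate([241, 15, 0]) cylinder(h = 391, r = 15);
translate([15, 303, 0]) cylinder(h = 391, r = 15);
translate([241, 303, 0]) cylinder(h = 391, r = 15);
translate([0, -349, 0]) {
  cube([57, 29, 459]);
  translate([562, 0, 0]) cube([57, 29, 459]);
  translate([57, 0, 0]) cube([505, 29, 57]);
  translate([57, 0, 402]) cube([505, 29, 57]);
}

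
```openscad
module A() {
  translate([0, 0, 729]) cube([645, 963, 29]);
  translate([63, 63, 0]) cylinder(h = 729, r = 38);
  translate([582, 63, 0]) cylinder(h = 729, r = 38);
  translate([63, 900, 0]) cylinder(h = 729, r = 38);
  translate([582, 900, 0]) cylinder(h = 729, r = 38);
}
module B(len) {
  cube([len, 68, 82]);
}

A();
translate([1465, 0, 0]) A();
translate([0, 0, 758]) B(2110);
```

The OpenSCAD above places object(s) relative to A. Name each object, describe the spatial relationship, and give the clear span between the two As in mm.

Second table starts at x = 1465; first ends at x = 645; clear span = 1465 − 645 = 820 mm.

A is a table. B is a beam. A beam spans the tops of two tables. The clear span between the two tables is 820 mm.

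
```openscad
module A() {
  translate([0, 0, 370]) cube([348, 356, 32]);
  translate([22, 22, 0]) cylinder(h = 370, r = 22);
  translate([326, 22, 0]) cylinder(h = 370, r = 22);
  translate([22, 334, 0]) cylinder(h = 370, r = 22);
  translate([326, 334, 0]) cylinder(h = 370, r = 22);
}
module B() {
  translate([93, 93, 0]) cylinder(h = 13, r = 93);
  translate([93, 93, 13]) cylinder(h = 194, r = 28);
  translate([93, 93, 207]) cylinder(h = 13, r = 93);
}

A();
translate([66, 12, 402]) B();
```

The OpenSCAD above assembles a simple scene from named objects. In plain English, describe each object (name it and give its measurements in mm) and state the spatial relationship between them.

A is a simple wooden stool: a rectangular seat 348 mm (x) by 356 mm (y), 32 mm thick, top face at z = 402 mm, on four round legs, each 44 mm in diameter. The legs rest on z = 0, each leg's axis is inset half a diameter from the nearest pair of seat edges (so the leg's bounding box is flush with the corner).

B is a spool: two coaxial disc flanges of radius 93 mm and thickness 13 mm, joined by a core cylinder of radius 28 mm and height 194 mm. The lower flange rests on z = 0 and the three cylinders share a vertical axis.

The spool is on top of the stool.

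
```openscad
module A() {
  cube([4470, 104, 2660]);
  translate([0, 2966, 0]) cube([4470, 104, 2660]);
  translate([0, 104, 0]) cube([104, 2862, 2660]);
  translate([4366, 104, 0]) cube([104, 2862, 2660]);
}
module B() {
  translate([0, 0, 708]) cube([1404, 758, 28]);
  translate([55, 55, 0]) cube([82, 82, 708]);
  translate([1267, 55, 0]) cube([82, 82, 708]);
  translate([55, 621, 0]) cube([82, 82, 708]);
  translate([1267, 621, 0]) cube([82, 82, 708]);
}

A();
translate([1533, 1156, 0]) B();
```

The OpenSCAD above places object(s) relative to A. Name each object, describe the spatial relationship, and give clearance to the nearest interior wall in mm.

Clearances: x = 1429, y = 1052; minimum 1052 mm.

A is a house frame. B is a table. The table sits inside the house frame, centred. The clearance to the nearest interior wall is 1052 mm.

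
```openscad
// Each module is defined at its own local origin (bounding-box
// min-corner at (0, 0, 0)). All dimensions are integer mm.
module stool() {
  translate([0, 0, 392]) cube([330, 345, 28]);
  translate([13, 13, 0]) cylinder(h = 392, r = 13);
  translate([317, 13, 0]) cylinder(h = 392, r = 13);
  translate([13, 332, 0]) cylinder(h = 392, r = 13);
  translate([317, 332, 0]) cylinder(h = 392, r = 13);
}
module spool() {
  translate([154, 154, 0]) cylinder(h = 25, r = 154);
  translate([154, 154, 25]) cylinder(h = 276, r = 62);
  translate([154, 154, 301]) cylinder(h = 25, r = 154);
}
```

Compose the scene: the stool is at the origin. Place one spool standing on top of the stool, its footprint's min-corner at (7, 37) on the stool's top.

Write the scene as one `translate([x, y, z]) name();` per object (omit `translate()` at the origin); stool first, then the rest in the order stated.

stool();
translate([7, 37, 420]) spool();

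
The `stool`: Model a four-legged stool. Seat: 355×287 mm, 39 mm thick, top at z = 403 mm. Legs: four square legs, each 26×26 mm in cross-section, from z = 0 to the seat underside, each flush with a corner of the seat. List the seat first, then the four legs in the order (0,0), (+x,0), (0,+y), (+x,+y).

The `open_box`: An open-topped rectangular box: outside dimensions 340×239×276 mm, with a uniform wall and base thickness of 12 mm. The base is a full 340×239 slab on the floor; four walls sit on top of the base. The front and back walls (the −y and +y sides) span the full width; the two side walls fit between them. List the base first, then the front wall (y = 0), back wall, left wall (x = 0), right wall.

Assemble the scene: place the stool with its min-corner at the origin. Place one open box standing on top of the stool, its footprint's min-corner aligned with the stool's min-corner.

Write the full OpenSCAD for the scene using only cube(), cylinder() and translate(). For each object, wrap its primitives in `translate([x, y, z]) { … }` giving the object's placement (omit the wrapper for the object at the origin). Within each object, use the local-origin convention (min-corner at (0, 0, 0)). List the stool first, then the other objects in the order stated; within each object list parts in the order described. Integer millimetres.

translate([0, 0, 364]) cube([355, 287, 39]);
cube([26, 26, 364]);
translate([329, 0, 0]) cube([26, 26, 364]);
translate([0, 261, 0]) cube([26, 26, 364]);
translate([329, 261, 0]) cube([26, 26, 364]);
translate([0, 0, 403]) {
  cube([340, 239, 12]);
  translate([0, 0, 12]) cube([340, 12, 264]);
  translate([0, 227, 12]) cube([340, 12, 264]);
  translate([0, 12, 12]) cube([12, 215, 264]);
  translate([328, 12, 12]) cube([12, 215, 264]);
}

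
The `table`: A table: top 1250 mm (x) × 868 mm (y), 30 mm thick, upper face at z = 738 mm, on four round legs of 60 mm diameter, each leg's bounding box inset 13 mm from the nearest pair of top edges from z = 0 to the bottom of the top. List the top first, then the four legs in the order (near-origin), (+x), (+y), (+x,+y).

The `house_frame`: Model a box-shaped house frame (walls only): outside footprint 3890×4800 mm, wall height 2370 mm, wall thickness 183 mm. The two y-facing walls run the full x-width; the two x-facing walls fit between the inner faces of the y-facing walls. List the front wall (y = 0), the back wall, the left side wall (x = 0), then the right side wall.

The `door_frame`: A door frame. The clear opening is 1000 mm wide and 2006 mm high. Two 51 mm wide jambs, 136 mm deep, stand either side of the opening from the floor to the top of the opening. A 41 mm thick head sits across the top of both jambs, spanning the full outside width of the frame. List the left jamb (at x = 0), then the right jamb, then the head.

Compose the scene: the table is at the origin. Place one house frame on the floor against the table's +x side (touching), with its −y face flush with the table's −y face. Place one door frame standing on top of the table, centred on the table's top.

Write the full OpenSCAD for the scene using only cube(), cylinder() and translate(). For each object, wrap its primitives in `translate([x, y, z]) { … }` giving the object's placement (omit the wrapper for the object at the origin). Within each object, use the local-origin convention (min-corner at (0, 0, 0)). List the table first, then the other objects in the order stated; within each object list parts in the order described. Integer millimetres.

translate([0, 0, 708]) cube([1250, 868, 30]);
translate([43, 43, 0]) cylinder(h = 708, r = 30);
translate([1207, 43, 0]) cylinder(h = 708, r = 30);
translate([43, 825, 0]) cylinder(h = 708, r = 30);
translate([1207, 825, 0]) cylinder(h = 708, r = 30);
translate([1250, 0, 0]) {
  cube([3890, 183, 2370]);
  translate([0, 4617, 0]) cube([3890, 183, 2370]);
  translate([0, 183, 0]) cube([183, 4434, 2370]);
  translate([3707, 183, 0]) cube([183, 4434, 2370]);
}
translate([74, 366, 738]) {
  cube([51, 136, 2006]);
  translate([1051, 0, 0]) cube([51, 136, 2006]);
  translate([0, 0, 2006]) cube([1102, 136, 41]);
}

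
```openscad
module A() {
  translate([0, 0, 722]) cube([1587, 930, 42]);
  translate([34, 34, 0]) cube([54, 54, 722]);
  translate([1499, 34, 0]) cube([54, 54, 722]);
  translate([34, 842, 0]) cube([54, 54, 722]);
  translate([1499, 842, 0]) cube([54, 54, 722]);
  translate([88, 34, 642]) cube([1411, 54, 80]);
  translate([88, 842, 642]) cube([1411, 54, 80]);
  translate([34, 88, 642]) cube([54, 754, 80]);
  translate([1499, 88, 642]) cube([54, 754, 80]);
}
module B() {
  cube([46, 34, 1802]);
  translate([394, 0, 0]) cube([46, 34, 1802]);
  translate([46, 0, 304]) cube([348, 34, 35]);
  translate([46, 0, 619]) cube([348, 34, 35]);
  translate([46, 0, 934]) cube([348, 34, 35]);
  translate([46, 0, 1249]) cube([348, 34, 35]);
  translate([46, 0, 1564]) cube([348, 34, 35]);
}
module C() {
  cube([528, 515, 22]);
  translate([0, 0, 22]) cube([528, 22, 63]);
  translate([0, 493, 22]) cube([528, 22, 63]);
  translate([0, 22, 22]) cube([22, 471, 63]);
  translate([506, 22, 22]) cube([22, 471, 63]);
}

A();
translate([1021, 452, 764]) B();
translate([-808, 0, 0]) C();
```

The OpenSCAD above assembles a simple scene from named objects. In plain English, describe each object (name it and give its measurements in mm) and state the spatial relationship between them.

A is a table: top 1587 mm (x) × 930 mm (y), 42 mm thick, upper face at z = 764 mm, on four 54×54 mm square legs, each inset 34 mm from the nearest pair of top edges, running from z = 0 to the bottom of the top. Four apron rails, 54 mm thick and 80 mm tall, run between adjacent legs with their top edges flush with the underside of the top and their outer faces flush with the legs' outer faces.

B is a wooden ladder with two side rails of 46×34 mm section and 1802 mm height, set 440 mm apart overall. Between them run 5 rectangular rungs (34 mm deep, 35 mm thick), front faces flush with the rails' −y face. The bottom of the first rung is 304 mm above the floor and each subsequent rung is 315 mm higher than the one below.

C is an open-topped rectangular box: outside dimensions 528×515×85 mm, with a uniform wall and base thickness of 22 mm. The base is a full 528×515 slab on the floor; four walls sit on top of the base. The front and back walls (the −y and +y sides) span the full width; the two side walls fit between them.

The ladder is on top of the table. The open box is on the floor beside the table on its −x side.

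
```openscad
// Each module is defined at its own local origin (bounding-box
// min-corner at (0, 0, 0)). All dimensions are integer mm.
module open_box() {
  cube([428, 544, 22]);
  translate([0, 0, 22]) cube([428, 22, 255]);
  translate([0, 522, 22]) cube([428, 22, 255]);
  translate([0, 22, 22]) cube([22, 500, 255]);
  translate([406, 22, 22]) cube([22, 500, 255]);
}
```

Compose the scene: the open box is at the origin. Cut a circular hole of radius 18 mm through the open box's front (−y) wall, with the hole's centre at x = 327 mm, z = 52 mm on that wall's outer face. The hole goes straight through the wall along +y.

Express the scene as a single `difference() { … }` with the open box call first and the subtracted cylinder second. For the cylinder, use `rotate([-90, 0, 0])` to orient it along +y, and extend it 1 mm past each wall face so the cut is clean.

difference() {
  open_box();
  translate([327, -1, 52]) rotate([-90, 0, 0]) cylinder(h = 24, r = 18);
}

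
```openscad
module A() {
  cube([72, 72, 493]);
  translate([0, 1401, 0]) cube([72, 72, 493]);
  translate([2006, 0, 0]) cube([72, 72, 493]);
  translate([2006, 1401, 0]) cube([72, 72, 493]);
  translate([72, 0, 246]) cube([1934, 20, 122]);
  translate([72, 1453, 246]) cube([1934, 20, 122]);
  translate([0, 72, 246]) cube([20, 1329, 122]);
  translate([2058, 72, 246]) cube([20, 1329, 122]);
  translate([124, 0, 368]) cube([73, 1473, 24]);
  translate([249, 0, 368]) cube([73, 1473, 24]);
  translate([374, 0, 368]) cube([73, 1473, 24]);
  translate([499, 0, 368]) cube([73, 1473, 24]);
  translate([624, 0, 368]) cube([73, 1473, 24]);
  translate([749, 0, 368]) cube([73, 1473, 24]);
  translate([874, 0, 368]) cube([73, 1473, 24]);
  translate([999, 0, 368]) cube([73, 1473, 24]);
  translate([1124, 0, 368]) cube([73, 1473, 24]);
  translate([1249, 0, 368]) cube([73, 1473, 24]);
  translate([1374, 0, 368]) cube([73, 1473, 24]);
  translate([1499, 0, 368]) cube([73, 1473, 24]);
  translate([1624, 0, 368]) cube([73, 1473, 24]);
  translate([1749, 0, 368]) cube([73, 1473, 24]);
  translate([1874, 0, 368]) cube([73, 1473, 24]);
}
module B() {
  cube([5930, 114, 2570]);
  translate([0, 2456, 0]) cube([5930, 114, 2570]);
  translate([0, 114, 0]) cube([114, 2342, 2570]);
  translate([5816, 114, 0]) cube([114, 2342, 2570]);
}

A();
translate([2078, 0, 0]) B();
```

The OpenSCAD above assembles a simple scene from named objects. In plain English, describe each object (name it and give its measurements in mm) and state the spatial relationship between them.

A is a bed frame 2078 mm long (x) by 1473 mm wide (y). Four 72×72 mm corner posts, 493 mm tall, at the corners of the footprint. Four rails of 20 mm thickness and 122 mm height run between adjacent posts with their undersides at z = 246 mm, their outer faces flush with the outside of the frame (the two x-running rails run between the posts' inner faces; the two y-running rails run between the posts' inner faces). 15 slats, each 73 mm wide (x) and 24 mm thick, lie across the top of the two x-running rails, running the full 1473 mm width of the frame in y; the slats are evenly spaced along x between the inner faces of the end posts with equal gaps (rounded down to the nearest mm) at the −x end and between each pair — any rounding remainder accumulates at the +x end.

B is the wall frame of a small rectangular building: four walls, each 2570 mm tall and 114 mm thick, enclosing a footprint 5930 mm (x) by 2570 mm (y) outside-to-outside, with no floor or roof. The front and back walls (the −y and +y sides) span the full width; the two side walls fit between them.

The house frame is against the bed frame's +x side, with their −y faces flush.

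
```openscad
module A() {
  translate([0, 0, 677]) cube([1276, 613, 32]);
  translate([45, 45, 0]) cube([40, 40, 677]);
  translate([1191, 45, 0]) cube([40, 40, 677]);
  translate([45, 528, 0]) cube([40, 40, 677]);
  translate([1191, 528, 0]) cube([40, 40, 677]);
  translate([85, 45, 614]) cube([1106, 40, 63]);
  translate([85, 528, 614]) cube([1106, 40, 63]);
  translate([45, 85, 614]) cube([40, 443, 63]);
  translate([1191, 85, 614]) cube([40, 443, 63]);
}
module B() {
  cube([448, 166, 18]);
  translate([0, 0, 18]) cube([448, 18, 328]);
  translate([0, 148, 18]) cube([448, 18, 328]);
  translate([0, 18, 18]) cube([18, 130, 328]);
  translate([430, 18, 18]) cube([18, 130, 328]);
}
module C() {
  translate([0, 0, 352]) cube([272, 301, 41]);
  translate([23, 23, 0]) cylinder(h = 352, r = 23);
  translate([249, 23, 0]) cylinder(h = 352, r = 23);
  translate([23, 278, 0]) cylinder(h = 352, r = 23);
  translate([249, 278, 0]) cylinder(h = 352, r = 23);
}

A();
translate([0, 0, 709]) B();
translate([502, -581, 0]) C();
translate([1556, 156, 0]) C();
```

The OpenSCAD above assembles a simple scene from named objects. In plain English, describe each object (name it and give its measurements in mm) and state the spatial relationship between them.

A is a table: top 1276 mm (x) × 613 mm (y), 32 mm thick, upper face at z = 709 mm, on four 40×40 mm square legs, each inset 45 mm from the nearest pair of top edges, running from z = 0 to the bottom of the top. Four apron rails, 40 mm thick and 63 mm tall, run between adjacent legs with their top edges flush with the underside of the top and their outer faces flush with the legs' outer faces.

B is an open-topped rectangular box: outside dimensions 448×166×346 mm, with a uniform wall and base thickness of 18 mm. The base is a full 448×166 slab on the floor; four walls sit on top of the base. The front and back walls (the −y and +y sides) span the full width; the two side walls fit between them.

C is a simple wooden stool: a rectangular seat 272 mm (x) by 301 mm (y), 41 mm thick, top face at z = 393 mm, on four round legs, each 46 mm in diameter. The legs rest on z = 0, each leg's axis is inset half a diameter from the nearest pair of seat edges (so the leg's bounding box is flush with the corner).

The open box is on top of the table. Two stools sit around the table at the −y, +x sides.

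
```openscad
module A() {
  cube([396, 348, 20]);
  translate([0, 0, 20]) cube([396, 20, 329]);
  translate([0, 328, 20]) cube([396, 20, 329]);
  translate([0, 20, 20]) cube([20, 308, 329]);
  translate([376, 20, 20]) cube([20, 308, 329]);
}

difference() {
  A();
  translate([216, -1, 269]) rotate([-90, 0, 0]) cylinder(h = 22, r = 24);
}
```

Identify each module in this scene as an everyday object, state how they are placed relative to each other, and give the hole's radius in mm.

A is an open box. The open box has a circular hole through its front wall. The hole's radius is 24 mm.

The subtracted cylinder has r = 24 mm.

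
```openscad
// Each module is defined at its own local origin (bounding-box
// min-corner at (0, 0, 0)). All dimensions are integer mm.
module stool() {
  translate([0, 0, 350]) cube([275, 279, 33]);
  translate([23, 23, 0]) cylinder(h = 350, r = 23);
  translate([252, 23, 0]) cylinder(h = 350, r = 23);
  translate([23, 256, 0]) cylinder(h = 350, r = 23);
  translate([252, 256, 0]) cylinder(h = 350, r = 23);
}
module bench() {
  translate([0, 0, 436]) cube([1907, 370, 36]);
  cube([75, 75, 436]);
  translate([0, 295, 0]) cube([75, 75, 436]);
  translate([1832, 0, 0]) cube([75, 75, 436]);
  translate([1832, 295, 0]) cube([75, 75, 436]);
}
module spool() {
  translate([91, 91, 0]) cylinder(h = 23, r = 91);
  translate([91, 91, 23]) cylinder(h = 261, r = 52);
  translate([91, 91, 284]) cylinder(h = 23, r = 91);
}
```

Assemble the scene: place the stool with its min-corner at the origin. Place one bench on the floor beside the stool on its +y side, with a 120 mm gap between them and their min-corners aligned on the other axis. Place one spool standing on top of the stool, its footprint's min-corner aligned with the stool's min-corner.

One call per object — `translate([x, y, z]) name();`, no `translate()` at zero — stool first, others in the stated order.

stool();
translate([0, 399, 0]) bench();
translate([0, 0, 383]) spool();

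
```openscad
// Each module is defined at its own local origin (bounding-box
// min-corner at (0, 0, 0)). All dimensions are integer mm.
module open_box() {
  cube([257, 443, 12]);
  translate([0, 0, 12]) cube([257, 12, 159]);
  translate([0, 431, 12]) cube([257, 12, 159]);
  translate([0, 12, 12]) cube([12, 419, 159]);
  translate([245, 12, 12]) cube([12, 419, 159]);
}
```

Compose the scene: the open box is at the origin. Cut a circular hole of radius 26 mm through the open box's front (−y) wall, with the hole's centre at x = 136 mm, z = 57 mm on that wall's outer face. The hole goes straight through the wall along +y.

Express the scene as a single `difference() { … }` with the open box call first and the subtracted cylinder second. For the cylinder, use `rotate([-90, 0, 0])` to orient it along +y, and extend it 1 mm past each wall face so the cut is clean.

difference() {
  open_box();
  translate([136, -1, 57]) rotate([-90, 0, 0]) cylinder(h = 14, r = 26);
}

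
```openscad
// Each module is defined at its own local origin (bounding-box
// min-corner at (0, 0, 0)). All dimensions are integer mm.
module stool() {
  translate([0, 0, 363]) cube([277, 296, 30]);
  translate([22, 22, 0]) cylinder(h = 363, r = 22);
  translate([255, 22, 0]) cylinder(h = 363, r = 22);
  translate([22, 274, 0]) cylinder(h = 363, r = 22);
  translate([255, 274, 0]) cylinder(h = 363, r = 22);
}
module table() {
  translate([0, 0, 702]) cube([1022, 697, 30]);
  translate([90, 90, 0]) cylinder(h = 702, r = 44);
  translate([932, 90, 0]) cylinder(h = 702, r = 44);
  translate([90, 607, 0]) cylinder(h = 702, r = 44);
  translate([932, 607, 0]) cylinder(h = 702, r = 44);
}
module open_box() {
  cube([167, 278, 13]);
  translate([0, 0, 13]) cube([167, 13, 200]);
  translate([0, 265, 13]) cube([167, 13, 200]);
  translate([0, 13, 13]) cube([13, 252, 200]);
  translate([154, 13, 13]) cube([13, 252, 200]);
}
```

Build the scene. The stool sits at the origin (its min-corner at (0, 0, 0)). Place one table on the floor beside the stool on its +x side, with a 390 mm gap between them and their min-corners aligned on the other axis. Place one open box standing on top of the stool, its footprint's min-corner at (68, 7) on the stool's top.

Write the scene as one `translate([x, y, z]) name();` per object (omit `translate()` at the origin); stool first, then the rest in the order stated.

stool();
translate([667, 0, 0]) table();
translate([68, 7, 393]) open_box();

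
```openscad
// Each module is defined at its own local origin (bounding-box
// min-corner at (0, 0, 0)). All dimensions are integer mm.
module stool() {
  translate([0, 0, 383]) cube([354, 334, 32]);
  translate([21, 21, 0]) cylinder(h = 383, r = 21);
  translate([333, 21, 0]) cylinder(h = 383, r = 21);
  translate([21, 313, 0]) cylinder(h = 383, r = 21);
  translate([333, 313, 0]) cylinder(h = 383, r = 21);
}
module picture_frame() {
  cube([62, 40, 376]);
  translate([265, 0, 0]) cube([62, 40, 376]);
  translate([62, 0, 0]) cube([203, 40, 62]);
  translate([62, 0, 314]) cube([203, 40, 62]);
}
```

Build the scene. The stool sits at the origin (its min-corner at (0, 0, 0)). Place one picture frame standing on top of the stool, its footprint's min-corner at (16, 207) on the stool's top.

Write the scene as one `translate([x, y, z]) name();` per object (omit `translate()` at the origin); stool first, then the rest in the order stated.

stool();
translate([16, 207, 415]) picture_frame();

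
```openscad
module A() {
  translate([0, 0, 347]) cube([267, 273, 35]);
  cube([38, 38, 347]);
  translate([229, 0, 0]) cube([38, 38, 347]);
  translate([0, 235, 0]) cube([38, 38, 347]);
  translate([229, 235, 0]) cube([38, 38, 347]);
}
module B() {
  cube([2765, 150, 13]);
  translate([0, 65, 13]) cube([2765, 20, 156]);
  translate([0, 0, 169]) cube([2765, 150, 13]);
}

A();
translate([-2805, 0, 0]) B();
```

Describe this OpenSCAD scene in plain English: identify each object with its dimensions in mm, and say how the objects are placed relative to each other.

A is a simple wooden stool: a rectangular seat 267 mm (x) by 273 mm (y), 35 mm thick, top face at z = 382 mm, on four square legs, each 38×38 mm in cross-section. The legs rest on z = 0, each flush with a corner of the seat.

B is an I-beam lying along x, 2765 mm long. Overall section height 182 mm. Two flanges 150 mm wide (y) and 13 mm thick, one on the floor and one at the top; a web 20 mm thick runs between them, centred on the flange width.

The I-beam is on the floor beside the stool on its −x side.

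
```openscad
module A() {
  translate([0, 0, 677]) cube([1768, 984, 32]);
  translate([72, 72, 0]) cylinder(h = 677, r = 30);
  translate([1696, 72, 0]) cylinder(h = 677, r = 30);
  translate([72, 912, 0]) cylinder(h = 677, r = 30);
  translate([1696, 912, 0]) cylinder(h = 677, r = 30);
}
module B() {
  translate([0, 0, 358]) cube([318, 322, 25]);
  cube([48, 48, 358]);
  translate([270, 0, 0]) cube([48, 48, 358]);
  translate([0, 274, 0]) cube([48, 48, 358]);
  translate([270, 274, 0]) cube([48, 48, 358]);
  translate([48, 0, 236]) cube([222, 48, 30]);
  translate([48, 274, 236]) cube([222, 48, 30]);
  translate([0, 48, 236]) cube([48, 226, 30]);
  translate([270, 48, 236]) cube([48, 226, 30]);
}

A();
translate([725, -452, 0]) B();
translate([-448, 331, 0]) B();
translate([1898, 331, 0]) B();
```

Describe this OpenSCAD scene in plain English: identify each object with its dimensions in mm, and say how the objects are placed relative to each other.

A is a table with a 1768×984 mm rectangular top, 32 mm thick, top surface at z = 709 mm, supported by four round legs of 60 mm diameter, each leg's bounding box inset 42 mm from the nearest pair of top edges, running from the floor.

B is a four-legged stool. The seat is a 318×322×25 mm slab whose top surface is at z = 383 mm; four square legs, each 48×48 mm in cross-section, run from the floor (z = 0) to the underside of the seat, each flush with a corner of the seat. Four stretchers, 48 mm wide and 30 mm tall, connect adjacent legs with their undersides at z = 236 mm, each running between the inner faces of the legs it joins and aligned with the legs' outer faces on the other axis.

Three stools sit around the table at the −y, −x, +x sides.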